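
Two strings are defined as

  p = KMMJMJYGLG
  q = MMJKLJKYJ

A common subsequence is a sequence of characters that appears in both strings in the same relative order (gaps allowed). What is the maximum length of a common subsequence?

One common subsequence of length 5: M (p #2, q #1), then M (p #3, q #2), then J (p #4, q #3), then J (p #6, q #6), then Y (p #7, q #8). dp[10][9] = 5 confirms this is the maximum.

5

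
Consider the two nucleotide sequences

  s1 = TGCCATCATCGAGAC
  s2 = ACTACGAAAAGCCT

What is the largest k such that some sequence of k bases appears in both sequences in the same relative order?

8

Taking C (s1 #4, s2 #2), T (s1 #6, s2 #3), A (s1 #8, s2 #4), C (s1 #10, s2 #5), G (s1 #11, s2 #6), A (s1 #12, s2 #10), G (s1 #13, s2 #11), C (s1 #15, s2 #13) gives a common subsequence of length 8. The LCS DP gives dp[15][14] = 8, so this is optimal.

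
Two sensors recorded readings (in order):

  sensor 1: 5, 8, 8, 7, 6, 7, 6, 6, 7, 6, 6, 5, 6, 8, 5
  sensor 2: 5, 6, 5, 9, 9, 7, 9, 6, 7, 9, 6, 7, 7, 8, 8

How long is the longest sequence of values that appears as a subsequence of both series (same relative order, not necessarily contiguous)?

7

One common subsequence of length 7: 5 at sensor 1[1]=sensor 2[3], then 7 at sensor 1[4]=sensor 2[6], then 6 at sensor 1[5]=sensor 2[8], then 7 at sensor 1[6]=sensor 2[9], then 6 at sensor 1[7]=sensor 2[11], then 7 at sensor 1[9]=sensor 2[13], then 8 at sensor 1[14]=sensor 2[15]. dp[15][15] = 7 confirms this is the maximum.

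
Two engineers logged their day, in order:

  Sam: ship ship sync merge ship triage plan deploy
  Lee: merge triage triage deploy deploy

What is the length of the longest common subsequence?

Match merge [4,1] → triage [6,3] → deploy [8,5] — 3 tasks in the same relative order in both, and the DP table's final entry dp[8][5] is also 3, so no common subsequence is longer.

3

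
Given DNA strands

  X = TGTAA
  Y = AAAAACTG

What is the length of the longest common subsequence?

2

One common subsequence of length 2: T [1,7], then G [2,8]. The LCS DP gives dp[5][8] = 2, so this is optimal.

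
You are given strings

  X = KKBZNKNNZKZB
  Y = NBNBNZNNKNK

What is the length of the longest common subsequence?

One common subsequence of length 6: B (X #3, Y #4), Z (X #4, Y #6), N (X #5, Y #8), K (X #6, Y #9), N (X #8, Y #10), K (X #10, Y #11). Since dp[12][11] = 6, nothing longer is possible.

6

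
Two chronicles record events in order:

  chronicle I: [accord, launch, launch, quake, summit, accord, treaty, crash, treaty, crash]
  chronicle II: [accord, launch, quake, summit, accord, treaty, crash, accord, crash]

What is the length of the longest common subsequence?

Pick accord (chronicle I #1, chronicle II #1) → launch (chronicle I #3, chronicle II #2) → quake (chronicle I #4, chronicle II #3) → summit (chronicle I #5, chronicle II #4) → accord (chronicle I #6, chronicle II #5) → treaty (chronicle I #7, chronicle II #6) → crash (chronicle I #8, chronicle II #7) → crash (chronicle I #10, chronicle II #9); all 8 events appear in both, in order. Since dp[10][9] = 8, nothing longer is possible.

8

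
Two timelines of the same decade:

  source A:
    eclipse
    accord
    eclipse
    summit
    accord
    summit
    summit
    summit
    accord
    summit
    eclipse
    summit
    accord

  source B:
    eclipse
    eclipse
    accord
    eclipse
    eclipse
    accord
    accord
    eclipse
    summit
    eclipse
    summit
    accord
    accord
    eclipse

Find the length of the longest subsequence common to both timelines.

One common subsequence of length 9: eclipse (source A #1, source B #2); then accord (source A #2, source B #3); then eclipse (source A #3, source B #5); then accord (source A #5, source B #6); then accord (source A #9, source B #7); then summit (source A #10, source B #9); then eclipse (source A #11, source B #10); then summit (source A #12, source B #11); then accord (source A #13, source B #13). dp[13][14] = 9 confirms this is the maximum.

9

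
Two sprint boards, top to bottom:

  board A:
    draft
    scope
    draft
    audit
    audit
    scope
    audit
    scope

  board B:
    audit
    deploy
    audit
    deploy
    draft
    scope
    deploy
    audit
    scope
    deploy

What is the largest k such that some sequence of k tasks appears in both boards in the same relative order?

5

Pick audit (board A #4, board B #1), audit (board A #5, board B #3), scope (board A #6, board B #6), audit (board A #7, board B #8), scope (board A #8, board B #9); all 5 tasks appear in both, in order. dp[8][10] = 5 confirms this is the maximum.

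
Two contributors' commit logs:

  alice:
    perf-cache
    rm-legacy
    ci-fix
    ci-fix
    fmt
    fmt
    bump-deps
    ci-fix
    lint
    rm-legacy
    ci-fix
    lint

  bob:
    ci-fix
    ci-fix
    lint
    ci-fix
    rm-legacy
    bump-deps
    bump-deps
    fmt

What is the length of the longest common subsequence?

Taking ci-fix (alice #3, bob #1) → ci-fix (alice #4, bob #2) → ci-fix (alice #8, bob #4) → rm-legacy (alice #10, bob #5) gives a common subsequence of length 4. The LCS DP gives dp[12][8] = 4, so this is optimal.

4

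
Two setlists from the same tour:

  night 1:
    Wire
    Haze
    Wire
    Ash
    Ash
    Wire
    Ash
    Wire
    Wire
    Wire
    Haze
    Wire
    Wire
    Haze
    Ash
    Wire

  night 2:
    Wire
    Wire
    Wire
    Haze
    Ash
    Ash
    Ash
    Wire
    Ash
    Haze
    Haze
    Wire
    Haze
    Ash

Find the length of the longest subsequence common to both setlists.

Taking Wire (night 1 #1, night 2 #3) → Haze (night 1 #2, night 2 #4) → Ash (night 1 #4, night 2 #6) → Ash (night 1 #5, night 2 #7) → Wire (night 1 #6, night 2 #8) → Ash (night 1 #7, night 2 #9) → Haze (night 1 #11, night 2 #11) → Wire (night 1 #13, night 2 #12) → Haze (night 1 #14, night 2 #13) → Ash (night 1 #15, night 2 #14) gives a common subsequence of length 10. Since dp[16][14] = 10, nothing longer is possible.

10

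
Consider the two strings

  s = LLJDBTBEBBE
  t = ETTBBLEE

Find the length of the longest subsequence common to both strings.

4

Let dp[i][j] be the LCS length of the first i characters of s and the first j characters of t. dp[i][j] = dp[i-1][j-1]+1 when the i-th and j-th characters match, else max(dp[i-1][j], dp[i][j-1]).
    ·  E  T  T  B  B  L  E  E
 ·  0  0  0  0  0  0  0  0  0
 L  0  0  0  0  0  0  1  1  1
 L  0  0  0  0  0  0  1  1  1
 J  0  0  0  0  0  0  1  1  1
 D  0  0  0  0  0  0  1  1  1
 B  0  0  0  0  1  1  1  1  1
 T  0  0  1  1  1  1  1  1  1
 B  0  0  1  1  2  2  2  2  2
 E  0  1  1  1  2  2  2  3  3
 B  0  1  1  1  2  3  3  3  3
 B  0  1  1  1  2  3  3  3  3
 E  0  1  1  1  2  3  3  4  4
dp[11][8] = 4. One LCS (by backtracking along matches): BBEE.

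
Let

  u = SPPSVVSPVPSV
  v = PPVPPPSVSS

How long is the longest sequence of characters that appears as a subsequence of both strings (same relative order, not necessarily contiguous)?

7

Taking P at u[2]=v[1]; then P at u[3]=v[2]; then V at u[5]=v[3]; then P at u[8]=v[5]; then P at u[10]=v[6]; then S at u[11]=v[7]; then V at u[12]=v[8] gives a common subsequence of length 7. dp[12][10] = 7 confirms this is the maximum.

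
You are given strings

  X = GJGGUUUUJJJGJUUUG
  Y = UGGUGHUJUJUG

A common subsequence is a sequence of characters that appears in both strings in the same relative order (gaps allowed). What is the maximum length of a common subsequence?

Pick G (X #1, Y #2); then G (X #3, Y #3); then G (X #4, Y #5); then U (X #5, Y #7); then U (X #8, Y #9); then J (X #13, Y #10); then U (X #16, Y #11); then G (X #17, Y #12); all 8 characters appear in both, in order, and the DP table's final entry dp[17][12] is also 8, so no common subsequence is longer.

8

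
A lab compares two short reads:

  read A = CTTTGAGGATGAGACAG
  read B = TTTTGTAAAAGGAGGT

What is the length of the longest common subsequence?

10

One common subsequence of length 10: T [2,2] → T [3,3] → T [4,4] → G [5,5] → A [6,10] → G [7,11] → G [8,12] → A [9,13] → G [11,14] → G [13,15]. dp[17][16] = 10 confirms this is the maximum.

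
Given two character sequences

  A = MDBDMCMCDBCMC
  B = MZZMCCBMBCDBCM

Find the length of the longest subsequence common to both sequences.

9

One common subsequence of length 9: M at A[1]=B[1]; then M at A[5]=B[4]; then C at A[6]=B[6]; then M at A[7]=B[8]; then C at A[8]=B[10]; then D at A[9]=B[11]; then B at A[10]=B[12]; then C at A[11]=B[13]; then M at A[12]=B[14]. dp[13][14] = 9 confirms this is the maximum.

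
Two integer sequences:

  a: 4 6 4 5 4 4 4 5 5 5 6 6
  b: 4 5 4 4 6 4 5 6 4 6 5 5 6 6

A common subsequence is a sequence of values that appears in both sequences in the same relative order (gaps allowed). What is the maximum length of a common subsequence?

10

Match 4 (a #3, b #1) → 5 (a #4, b #2) → 4 (a #5, b #3) → 4 (a #6, b #4) → 4 (a #7, b #6) → 5 (a #8, b #7) → 5 (a #9, b #11) → 5 (a #10, b #12) → 6 (a #11, b #13) → 6 (a #12, b #14) — 10 values in the same relative order in both. Since dp[12][14] = 10, nothing longer is possible.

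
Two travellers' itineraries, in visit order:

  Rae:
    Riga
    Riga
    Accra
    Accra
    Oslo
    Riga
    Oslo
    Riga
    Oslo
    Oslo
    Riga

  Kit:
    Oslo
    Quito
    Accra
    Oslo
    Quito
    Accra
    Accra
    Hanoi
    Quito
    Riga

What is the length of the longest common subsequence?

Pick Accra (Rae #3, Kit #6); then Accra (Rae #4, Kit #7); then Riga (Rae #11, Kit #10); all 3 stops appear in both, in order. dp[11][10] = 3 confirms this is the maximum.

3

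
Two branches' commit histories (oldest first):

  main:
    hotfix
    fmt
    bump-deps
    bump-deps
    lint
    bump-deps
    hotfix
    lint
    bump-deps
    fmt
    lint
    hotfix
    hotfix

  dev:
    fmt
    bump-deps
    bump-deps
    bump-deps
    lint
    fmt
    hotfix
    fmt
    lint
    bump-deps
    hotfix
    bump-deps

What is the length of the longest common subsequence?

8

Match fmt (main #2, dev #1), bump-deps (main #3, dev #3), bump-deps (main #4, dev #4), lint (main #5, dev #5), hotfix (main #7, dev #7), lint (main #8, dev #9), bump-deps (main #9, dev #10), hotfix (main #12, dev #11) — 8 commits in the same relative order in both, and the DP table's final entry dp[13][12] is also 8, so no common subsequence is longer.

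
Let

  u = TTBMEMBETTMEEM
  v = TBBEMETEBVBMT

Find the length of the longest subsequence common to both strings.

8

Taking T [1,1], then B [3,3], then E [5,4], then M [6,5], then E [8,6], then T [10,7], then E [12,8], then M [14,12] gives a common subsequence of length 8. The LCS DP gives dp[14][13] = 8, so this is optimal.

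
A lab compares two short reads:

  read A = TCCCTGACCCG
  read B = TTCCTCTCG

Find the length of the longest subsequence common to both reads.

7

Let dp[i][j] be the LCS length of the first i bases of read A and the first j bases of read B. dp[i][j] = dp[i-1][j-1]+1 when the i-th and j-th bases match, else max(dp[i-1][j], dp[i][j-1]).
    ·  T  T  C  C  T  C  T  C  G
 ·  0  0  0  0  0  0  0  0  0  0
 T  0  1  1  1  1  1  1  1  1  1
 C  0  1  1  2  2  2  2  2  2  2
 C  0  1  1  2  3  3  3  3  3  3
 C  0  1  1  2  3  3  4  4  4  4
 T  0  1  2  2  3  4  4  5  5  5
 G  0  1  2  2  3  4  4  5  5  6
 A  0  1  2  2  3  4  4  5  5  6
 C  0  1  2  3  3  4  5  5  6  6
 C  0  1  2  3  4  4  5  5  6  6
 C  0  1  2  3  4  4  5  5  6  6
 G  0  1  2  3  4  4  5  5  6  7
dp[11][9] = 7. One LCS (by backtracking along matches): TCCCTCG.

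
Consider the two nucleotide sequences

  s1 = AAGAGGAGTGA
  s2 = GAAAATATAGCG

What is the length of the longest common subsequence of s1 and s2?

One common subsequence of length 6: A at s1[1]=s2[4]; then A at s1[2]=s2[5]; then A at s1[4]=s2[7]; then A at s1[7]=s2[9]; then G at s1[8]=s2[10]; then G at s1[10]=s2[12], and the DP table's final entry dp[11][12] is also 6, so no common subsequence is longer.

6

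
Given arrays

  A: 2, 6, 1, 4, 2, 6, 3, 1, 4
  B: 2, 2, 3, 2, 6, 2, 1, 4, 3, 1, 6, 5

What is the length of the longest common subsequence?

One common subsequence of length 6: 2 [1,4], 6 [2,5], 1 [3,7], 4 [4,8], 3 [7,9], 1 [8,10]. dp[9][12] = 6 confirms this is the maximum.

6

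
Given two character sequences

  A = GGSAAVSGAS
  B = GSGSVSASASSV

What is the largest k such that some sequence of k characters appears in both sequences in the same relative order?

7

Pick G [1,1], then G [2,3], then S [3,6], then A [4,7], then A [5,9], then S [7,10], then S [10,11]; all 7 characters appear in both, in order. dp[10][12] = 7 confirms this is the maximum.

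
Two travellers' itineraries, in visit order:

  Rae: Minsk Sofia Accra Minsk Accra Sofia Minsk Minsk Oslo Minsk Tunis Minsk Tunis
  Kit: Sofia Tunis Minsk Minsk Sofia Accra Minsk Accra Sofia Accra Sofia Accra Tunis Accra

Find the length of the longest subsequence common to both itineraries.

Taking Minsk (Rae #1, Kit #4) → Sofia (Rae #2, Kit #5) → Accra (Rae #3, Kit #6) → Minsk (Rae #4, Kit #7) → Accra (Rae #5, Kit #10) → Sofia (Rae #6, Kit #11) → Tunis (Rae #11, Kit #13) gives a common subsequence of length 7. Since dp[13][14] = 7, nothing longer is possible.

7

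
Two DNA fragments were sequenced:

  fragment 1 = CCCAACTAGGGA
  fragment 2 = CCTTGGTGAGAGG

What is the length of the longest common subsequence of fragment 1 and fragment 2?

Pick C at fragment 1[1]=fragment 2[1]; then C at fragment 1[2]=fragment 2[2]; then T at fragment 1[7]=fragment 2[7]; then A at fragment 1[8]=fragment 2[9]; then G at fragment 1[9]=fragment 2[10]; then G at fragment 1[10]=fragment 2[12]; then G at fragment 1[11]=fragment 2[13]; all 7 bases appear in both, in order. The LCS DP gives dp[12][13] = 7, so this is optimal.

7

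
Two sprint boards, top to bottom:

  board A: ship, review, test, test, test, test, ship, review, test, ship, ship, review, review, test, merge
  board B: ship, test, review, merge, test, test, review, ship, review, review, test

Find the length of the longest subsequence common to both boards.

Taking ship at board A[1]=board B[1] → review at board A[2]=board B[3] → test at board A[5]=board B[5] → test at board A[6]=board B[6] → review at board A[8]=board B[7] → ship at board A[11]=board B[8] → review at board A[12]=board B[9] → review at board A[13]=board B[10] → test at board A[14]=board B[11] gives a common subsequence of length 9, and the DP table's final entry dp[15][11] is also 9, so no common subsequence is longer.

9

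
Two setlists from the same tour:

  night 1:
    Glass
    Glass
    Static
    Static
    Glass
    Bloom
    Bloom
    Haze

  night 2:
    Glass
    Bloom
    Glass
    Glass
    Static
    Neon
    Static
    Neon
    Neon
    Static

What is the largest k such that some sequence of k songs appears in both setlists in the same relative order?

4

Taking Glass (night 1 #1, night 2 #3) → Glass (night 1 #2, night 2 #4) → Static (night 1 #3, night 2 #7) → Static (night 1 #4, night 2 #10) gives a common subsequence of length 4. Since dp[8][10] = 4, nothing longer is possible.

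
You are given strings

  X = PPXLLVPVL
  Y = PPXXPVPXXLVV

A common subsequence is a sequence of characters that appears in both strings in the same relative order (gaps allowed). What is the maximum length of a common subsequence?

Let dp[i][j] be the LCS length of the first i characters of X and the first j characters of Y. dp[i][j] = dp[i-1][j-1]+1 when the i-th and j-th characters match, else max(dp[i-1][j], dp[i][j-1]).
    ·  P  P  X  X  P  V  P  X  X  L  V  V
 ·  0  0  0  0  0  0  0  0  0  0  0  0  0
 P  0  1  1  1  1  1  1  1  1  1  1  1  1
 P  0  1  2  2  2  2  2  2  2  2  2  2  2
 X  0  1  2  3  3  3  3  3  3  3  3  3  3
 L  0  1  2  3  3  3  3  3  3  3  4  4  4
 L  0  1  2  3  3  3  3  3  3  3  4  4  4
 V  0  1  2  3  3  3  4  4  4  4  4  5  5
 P  0  1  2  3  3  4  4  5  5  5  5  5  5
 V  0  1  2  3  3  4  5  5  5  5  5  6  6
 L  0  1  2  3  3  4  5  5  5  5  6  6  6
dp[9][12] = 6. One LCS (by backtracking along matches): PPXLVV.

6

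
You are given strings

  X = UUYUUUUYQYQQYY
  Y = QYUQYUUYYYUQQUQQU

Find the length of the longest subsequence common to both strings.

Taking U [1,3] → Y [3,5] → U [4,6] → U [5,7] → U [6,11] → U [7,14] → Q [9,15] → Q [11,16] gives a common subsequence of length 8. Since dp[14][17] = 8, nothing longer is possible.

8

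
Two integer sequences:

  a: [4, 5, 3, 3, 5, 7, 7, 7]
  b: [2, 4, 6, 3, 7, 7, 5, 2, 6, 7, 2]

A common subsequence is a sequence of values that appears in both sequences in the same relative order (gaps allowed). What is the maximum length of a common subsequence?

5

Let dp[i][j] be the LCS length of the first i values of a and the first j values of b. dp[i][j] = dp[i-1][j-1]+1 when the i-th and j-th values match, else max(dp[i-1][j], dp[i][j-1]).
    ·  2  4  6  3  7  7  5  2  6  7  2
 ·  0  0  0  0  0  0  0  0  0  0  0  0
 4  0  0  1  1  1  1  1  1  1  1  1  1
 5  0  0  1  1  1  1  1  2  2  2  2  2
 3  0  0  1  1  2  2  2  2  2  2  2  2
 3  0  0  1  1  2  2  2  2  2  2  2  2
 5  0  0  1  1  2  2  2  3  3  3  3  3
 7  0  0  1  1  2  3  3  3  3  3  4  4
 7  0  0  1  1  2  3  4  4  4  4  4  4
 7  0  0  1  1  2  3  4  4  4  4  5  5
dp[8][11] = 5. One LCS (by backtracking along matches): 4, 3, 7, 7, 7.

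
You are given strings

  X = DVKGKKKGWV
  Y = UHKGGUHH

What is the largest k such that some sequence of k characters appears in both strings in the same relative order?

One common subsequence of length 3: K (X #3, Y #3) → G (X #4, Y #4) → G (X #8, Y #5). The LCS DP gives dp[10][8] = 3, so this is optimal.

3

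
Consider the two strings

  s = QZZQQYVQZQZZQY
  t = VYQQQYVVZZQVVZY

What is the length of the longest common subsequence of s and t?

9

One common subsequence of length 9: Q at s[1]=t[3] → Q at s[4]=t[4] → Q at s[5]=t[5] → Y at s[6]=t[6] → V at s[7]=t[8] → Z at s[9]=t[10] → Q at s[10]=t[11] → Z at s[12]=t[14] → Y at s[14]=t[15], and the DP table's final entry dp[14][15] is also 9, so no common subsequence is longer.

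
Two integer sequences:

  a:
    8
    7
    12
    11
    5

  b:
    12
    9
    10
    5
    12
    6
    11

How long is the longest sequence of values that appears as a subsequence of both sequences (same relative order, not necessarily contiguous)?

2

Let dp[i][j] be the LCS length of the first i values of a and the first j values of b. dp[i][j] = dp[i-1][j-1]+1 when the i-th and j-th values match, else max(dp[i-1][j], dp[i][j-1]).
    · 12  9 10  5 12  6 11
 ·  0  0  0  0  0  0  0  0
 8  0  0  0  0  0  0  0  0
 7  0  0  0  0  0  0  0  0
12  0  1  1  1  1  1  1  1
11  0  1  1  1  1  1  1  2
 5  0  1  1  1  2  2  2  2
dp[5][7] = 2. One LCS (by backtracking along matches): 12, 11.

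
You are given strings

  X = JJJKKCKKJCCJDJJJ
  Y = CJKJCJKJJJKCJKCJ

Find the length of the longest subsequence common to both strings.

Match J at X[1]=Y[2], J at X[2]=Y[4], J at X[3]=Y[6], K at X[4]=Y[7], K at X[5]=Y[11], C at X[6]=Y[12], K at X[8]=Y[14], C at X[11]=Y[15], J at X[16]=Y[16] — 9 characters in the same relative order in both, and the DP table's final entry dp[16][16] is also 9, so no common subsequence is longer.

9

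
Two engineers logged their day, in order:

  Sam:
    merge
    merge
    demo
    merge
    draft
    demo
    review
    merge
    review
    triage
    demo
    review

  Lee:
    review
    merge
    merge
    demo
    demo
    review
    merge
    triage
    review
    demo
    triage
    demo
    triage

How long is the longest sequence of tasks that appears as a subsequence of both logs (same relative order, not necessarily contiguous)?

Match merge (Sam #1, Lee #2) → merge (Sam #2, Lee #3) → demo (Sam #3, Lee #4) → demo (Sam #6, Lee #5) → review (Sam #7, Lee #6) → merge (Sam #8, Lee #7) → review (Sam #9, Lee #9) → triage (Sam #10, Lee #11) → demo (Sam #11, Lee #12) — 9 tasks in the same relative order in both. dp[12][13] = 9 confirms this is the maximum.

9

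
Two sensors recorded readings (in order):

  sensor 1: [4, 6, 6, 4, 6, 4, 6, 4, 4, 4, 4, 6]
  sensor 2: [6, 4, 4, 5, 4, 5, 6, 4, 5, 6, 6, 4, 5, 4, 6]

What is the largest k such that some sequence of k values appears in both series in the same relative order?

Match 4 at sensor 1[1]=sensor 2[5], then 6 at sensor 1[3]=sensor 2[7], then 4 at sensor 1[4]=sensor 2[8], then 6 at sensor 1[5]=sensor 2[10], then 6 at sensor 1[7]=sensor 2[11], then 4 at sensor 1[8]=sensor 2[12], then 4 at sensor 1[11]=sensor 2[14], then 6 at sensor 1[12]=sensor 2[15] — 8 values in the same relative order in both. dp[12][15] = 8 confirms this is the maximum.

8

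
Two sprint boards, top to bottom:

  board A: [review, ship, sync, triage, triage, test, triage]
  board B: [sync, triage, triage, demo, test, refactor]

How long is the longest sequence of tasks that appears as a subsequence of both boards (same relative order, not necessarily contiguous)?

4

One common subsequence of length 4: sync at board A[3]=board B[1] → triage at board A[4]=board B[2] → triage at board A[5]=board B[3] → test at board A[6]=board B[5]. The LCS DP gives dp[7][6] = 4, so this is optimal.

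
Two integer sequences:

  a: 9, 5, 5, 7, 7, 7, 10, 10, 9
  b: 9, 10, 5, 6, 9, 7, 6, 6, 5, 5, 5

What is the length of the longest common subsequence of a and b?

Match 9 [1,5] → 5 [2,10] → 5 [3,11] — 3 values in the same relative order in both, and the DP table's final entry dp[9][11] is also 3, so no common subsequence is longer.

3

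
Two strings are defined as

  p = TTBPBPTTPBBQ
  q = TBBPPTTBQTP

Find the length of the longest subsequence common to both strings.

Match T at p[1]=q[1]; then B at p[3]=q[3]; then P at p[4]=q[4]; then P at p[6]=q[5]; then T at p[7]=q[6]; then T at p[8]=q[7]; then B at p[11]=q[8]; then Q at p[12]=q[9] — 8 characters in the same relative order in both. dp[12][11] = 8 confirms this is the maximum.

8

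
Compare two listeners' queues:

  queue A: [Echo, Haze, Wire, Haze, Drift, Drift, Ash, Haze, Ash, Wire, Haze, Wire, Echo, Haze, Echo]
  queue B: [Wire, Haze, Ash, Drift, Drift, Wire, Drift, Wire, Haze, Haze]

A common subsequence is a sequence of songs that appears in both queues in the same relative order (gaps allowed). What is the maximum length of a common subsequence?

7

One common subsequence of length 7: Wire [3,1], then Haze [4,2], then Drift [5,5], then Drift [6,7], then Wire [10,8], then Haze [11,9], then Haze [14,10]. The LCS DP gives dp[15][10] = 7, so this is optimal.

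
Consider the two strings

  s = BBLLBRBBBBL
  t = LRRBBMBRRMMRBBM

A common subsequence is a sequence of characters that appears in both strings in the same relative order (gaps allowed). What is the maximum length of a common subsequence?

Match B (s #1, t #4), then B (s #2, t #5), then B (s #5, t #7), then R (s #6, t #12), then B (s #7, t #13), then B (s #8, t #14) — 6 characters in the same relative order in both. dp[11][15] = 6 confirms this is the maximum.

6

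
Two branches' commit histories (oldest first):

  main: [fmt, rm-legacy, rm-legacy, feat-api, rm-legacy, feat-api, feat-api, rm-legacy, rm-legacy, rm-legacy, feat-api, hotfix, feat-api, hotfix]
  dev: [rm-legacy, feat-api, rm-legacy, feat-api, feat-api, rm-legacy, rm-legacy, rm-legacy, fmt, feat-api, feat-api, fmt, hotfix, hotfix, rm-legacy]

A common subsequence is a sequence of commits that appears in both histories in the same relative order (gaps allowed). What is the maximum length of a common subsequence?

11

Taking rm-legacy (main #3, dev #1); then feat-api (main #4, dev #2); then rm-legacy (main #5, dev #3); then feat-api (main #6, dev #4); then feat-api (main #7, dev #5); then rm-legacy (main #8, dev #6); then rm-legacy (main #9, dev #7); then rm-legacy (main #10, dev #8); then feat-api (main #11, dev #11); then hotfix (main #12, dev #13); then hotfix (main #14, dev #14) gives a common subsequence of length 11. Since dp[14][15] = 11, nothing longer is possible.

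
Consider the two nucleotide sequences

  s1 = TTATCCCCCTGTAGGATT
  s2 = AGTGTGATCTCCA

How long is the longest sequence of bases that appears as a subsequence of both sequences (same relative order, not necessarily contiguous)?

One common subsequence of length 8: T [1,3] → T [2,5] → A [3,7] → T [4,8] → C [5,9] → C [8,11] → C [9,12] → A [16,13]. Since dp[18][13] = 8, nothing longer is possible.

8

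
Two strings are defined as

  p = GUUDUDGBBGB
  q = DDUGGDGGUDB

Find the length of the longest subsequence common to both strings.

Match D [4,2], U [5,3], D [6,6], G [7,7], G [10,8], B [11,11] — 6 characters in the same relative order in both. dp[11][11] = 6 confirms this is the maximum.

6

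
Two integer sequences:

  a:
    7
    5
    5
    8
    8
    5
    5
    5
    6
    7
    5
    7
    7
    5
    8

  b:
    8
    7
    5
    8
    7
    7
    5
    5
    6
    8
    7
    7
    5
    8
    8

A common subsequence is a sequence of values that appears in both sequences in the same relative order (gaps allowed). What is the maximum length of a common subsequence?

Match 7 at a[1]=b[2] → 5 at a[3]=b[3] → 8 at a[4]=b[4] → 5 at a[7]=b[7] → 5 at a[8]=b[8] → 6 at a[9]=b[9] → 7 at a[12]=b[11] → 7 at a[13]=b[12] → 5 at a[14]=b[13] → 8 at a[15]=b[15] — 10 values in the same relative order in both, and the DP table's final entry dp[15][15] is also 10, so no common subsequence is longer.

10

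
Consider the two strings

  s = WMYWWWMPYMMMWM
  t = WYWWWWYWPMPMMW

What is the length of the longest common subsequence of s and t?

10

Pick W at s[1]=t[1], then Y at s[3]=t[2], then W at s[4]=t[5], then W at s[5]=t[6], then W at s[6]=t[8], then M at s[7]=t[10], then P at s[8]=t[11], then M at s[11]=t[12], then M at s[12]=t[13], then W at s[13]=t[14]; all 10 characters appear in both, in order. Since dp[14][14] = 10, nothing longer is possible.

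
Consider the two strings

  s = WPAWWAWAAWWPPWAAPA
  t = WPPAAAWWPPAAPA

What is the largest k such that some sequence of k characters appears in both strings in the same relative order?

Match W at s[1]=t[1], P at s[2]=t[3], A at s[6]=t[4], A at s[8]=t[5], A at s[9]=t[6], W at s[10]=t[7], W at s[11]=t[8], P at s[12]=t[9], P at s[13]=t[10], A at s[15]=t[11], A at s[16]=t[12], P at s[17]=t[13], A at s[18]=t[14] — 13 characters in the same relative order in both. Since dp[18][14] = 13, nothing longer is possible.

13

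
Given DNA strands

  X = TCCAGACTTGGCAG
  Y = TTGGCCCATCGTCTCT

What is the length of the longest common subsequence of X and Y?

Taking T [1,2], then C [2,6], then C [3,7], then A [4,8], then G [5,11], then C [7,13], then T [8,14], then T [9,16] gives a common subsequence of length 8. The LCS DP gives dp[14][16] = 8, so this is optimal.

8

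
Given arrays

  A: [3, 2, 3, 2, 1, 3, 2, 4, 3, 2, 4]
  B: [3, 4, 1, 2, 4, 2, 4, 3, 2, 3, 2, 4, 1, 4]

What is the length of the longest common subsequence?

8

Match 3 [1,1], 2 [2,6], 3 [3,8], 2 [4,9], 3 [6,10], 2 [7,11], 4 [8,12], 4 [11,14] — 8 values in the same relative order in both. Since dp[11][14] = 8, nothing longer is possible.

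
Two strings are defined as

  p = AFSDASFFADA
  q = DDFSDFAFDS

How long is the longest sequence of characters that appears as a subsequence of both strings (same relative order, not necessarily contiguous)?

6

Let dp[i][j] be the LCS length of the first i characters of p and the first j characters of q. dp[i][j] = dp[i-1][j-1]+1 when the i-th and j-th characters match, else max(dp[i-1][j], dp[i][j-1]).
    ·  D  D  F  S  D  F  A  F  D  S
 ·  0  0  0  0  0  0  0  0  0  0  0
 A  0  0  0  0  0  0  0  1  1  1  1
 F  0  0  0  1  1  1  1  1  2  2  2
 S  0  0  0  1  2  2  2  2  2  2  3
 D  0  1  1  1  2  3  3  3  3  3  3
 A  0  1  1  1  2  3  3  4  4  4  4
 S  0  1  1  1  2  3  3  4  4  4  5
 F  0  1  1  2  2  3  4  4  5  5  5
 F  0  1  1  2  2  3  4  4  5  5  5
 A  0  1  1  2  2  3  4  5  5  5  5
 D  0  1  2  2  2  3  4  5  5  6  6
 A  0  1  2  2  2  3  4  5  5  6  6
dp[11][10] = 6. One LCS (by backtracking along matches): FSDAFD.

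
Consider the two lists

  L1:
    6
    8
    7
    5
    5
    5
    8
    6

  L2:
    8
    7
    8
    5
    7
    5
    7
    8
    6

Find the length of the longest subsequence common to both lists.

6

Let dp[i][j] be the LCS length of the first i values of L1 and the first j values of L2. dp[i][j] = dp[i-1][j-1]+1 when the i-th and j-th values match, else max(dp[i-1][j], dp[i][j-1]).
    ·  8  7  8  5  7  5  7  8  6
 ·  0  0  0  0  0  0  0  0  0  0
 6  0  0  0  0  0  0  0  0  0  1
 8  0  1  1  1  1  1  1  1  1  1
 7  0  1  2  2  2  2  2  2  2  2
 5  0  1  2  2  3  3  3  3  3  3
 5  0  1  2  2  3  3  4  4  4  4
 5  0  1  2  2  3  3  4  4  4  4
 8  0  1  2  3  3  3  4  4  5  5
 6  0  1  2  3  3  3  4  4  5  6
dp[8][9] = 6. One LCS (by backtracking along matches): 8, 7, 5, 5, 8, 6.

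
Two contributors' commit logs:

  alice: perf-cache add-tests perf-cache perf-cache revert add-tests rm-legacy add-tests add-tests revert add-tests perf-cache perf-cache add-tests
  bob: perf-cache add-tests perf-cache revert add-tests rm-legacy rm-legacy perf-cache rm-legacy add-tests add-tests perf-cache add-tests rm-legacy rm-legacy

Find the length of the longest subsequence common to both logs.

10

Pick perf-cache [1,1]; then add-tests [2,2]; then perf-cache [4,3]; then revert [5,4]; then add-tests [6,5]; then rm-legacy [7,9]; then add-tests [9,10]; then add-tests [11,11]; then perf-cache [13,12]; then add-tests [14,13]; all 10 commits appear in both, in order. The LCS DP gives dp[14][15] = 10, so this is optimal.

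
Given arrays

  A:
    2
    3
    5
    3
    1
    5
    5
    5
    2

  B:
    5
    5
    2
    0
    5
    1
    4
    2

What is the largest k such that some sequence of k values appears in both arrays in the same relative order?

4

Taking 2 (A #1, B #3), 5 (A #3, B #5), 1 (A #5, B #6), 2 (A #9, B #8) gives a common subsequence of length 4. Since dp[9][8] = 4, nothing longer is possible.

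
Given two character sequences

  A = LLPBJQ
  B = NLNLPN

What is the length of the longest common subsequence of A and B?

3

Match L at A[1]=B[2], then L at A[2]=B[4], then P at A[3]=B[5] — 3 characters in the same relative order in both, and the DP table's final entry dp[6][6] is also 3, so no common subsequence is longer.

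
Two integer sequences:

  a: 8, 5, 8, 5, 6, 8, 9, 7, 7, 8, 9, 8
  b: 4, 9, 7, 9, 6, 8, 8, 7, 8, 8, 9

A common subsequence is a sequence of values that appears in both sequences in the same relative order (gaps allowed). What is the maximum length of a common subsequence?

5

One common subsequence of length 5: 8 at a[1]=b[6]; then 8 at a[3]=b[7]; then 8 at a[6]=b[9]; then 8 at a[10]=b[10]; then 9 at a[11]=b[11]. The LCS DP gives dp[12][11] = 5, so this is optimal.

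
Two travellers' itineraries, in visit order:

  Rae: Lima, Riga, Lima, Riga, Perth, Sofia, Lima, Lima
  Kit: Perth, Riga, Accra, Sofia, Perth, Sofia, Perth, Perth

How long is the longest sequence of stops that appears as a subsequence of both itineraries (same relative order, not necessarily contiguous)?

One common subsequence of length 3: Riga at Rae[2]=Kit[2], Perth at Rae[5]=Kit[5], Sofia at Rae[6]=Kit[6]. The LCS DP gives dp[8][8] = 3, so this is optimal.

3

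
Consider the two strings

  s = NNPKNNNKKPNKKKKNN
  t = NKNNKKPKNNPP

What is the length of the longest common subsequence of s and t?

10

Taking N at s[2]=t[1], K at s[4]=t[2], N at s[6]=t[3], N at s[7]=t[4], K at s[8]=t[5], K at s[9]=t[6], P at s[10]=t[7], K at s[15]=t[8], N at s[16]=t[9], N at s[17]=t[10] gives a common subsequence of length 10, and the DP table's final entry dp[17][12] is also 10, so no common subsequence is longer.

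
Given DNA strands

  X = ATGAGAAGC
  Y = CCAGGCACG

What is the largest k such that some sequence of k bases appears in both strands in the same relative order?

Let dp[i][j] be the LCS length of the first i bases of X and the first j bases of Y. dp[i][j] = dp[i-1][j-1]+1 when the i-th and j-th bases match, else max(dp[i-1][j], dp[i][j-1]).
    ·  C  C  A  G  G  C  A  C  G
 ·  0  0  0  0  0  0  0  0  0  0
 A  0  0  0  1  1  1  1  1  1  1
 T  0  0  0  1  1  1  1  1  1  1
 G  0  0  0  1  2  2  2  2  2  2
 A  0  0  0  1  2  2  2  3  3  3
 G  0  0  0  1  2  3  3  3  3  4
 A  0  0  0  1  2  3  3  4  4  4
 A  0  0  0  1  2  3  3  4  4  4
 G  0  0  0  1  2  3  3  4  4  5
 C  0  1  1  1  2  3  4  4  5  5
dp[9][9] = 5. One LCS (by backtracking along matches): AGGAG.

5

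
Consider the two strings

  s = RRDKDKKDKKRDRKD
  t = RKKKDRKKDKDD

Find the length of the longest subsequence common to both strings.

Match R at s[2]=t[1], K at s[4]=t[2], K at s[6]=t[3], K at s[7]=t[4], D at s[8]=t[5], K at s[9]=t[7], K at s[10]=t[8], D at s[12]=t[9], K at s[14]=t[10], D at s[15]=t[12] — 10 characters in the same relative order in both. dp[15][12] = 10 confirms this is the maximum.

10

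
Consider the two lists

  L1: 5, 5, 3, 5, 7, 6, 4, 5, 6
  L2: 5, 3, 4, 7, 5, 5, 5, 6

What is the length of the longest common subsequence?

Pick 5 at L1[1]=L2[1], 5 at L1[2]=L2[5], 5 at L1[4]=L2[6], 5 at L1[8]=L2[7], 6 at L1[9]=L2[8]; all 5 values appear in both, in order. dp[9][8] = 5 confirms this is the maximum.

5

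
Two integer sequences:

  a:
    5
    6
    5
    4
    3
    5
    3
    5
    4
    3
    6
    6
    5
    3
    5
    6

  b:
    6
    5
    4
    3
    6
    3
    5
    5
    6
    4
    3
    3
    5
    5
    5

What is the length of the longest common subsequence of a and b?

Match 6 [2,1], then 5 [3,2], then 4 [4,3], then 3 [5,6], then 5 [6,7], then 5 [8,8], then 4 [9,10], then 3 [10,12], then 5 [13,14], then 5 [15,15] — 10 values in the same relative order in both, and the DP table's final entry dp[16][15] is also 10, so no common subsequence is longer.

10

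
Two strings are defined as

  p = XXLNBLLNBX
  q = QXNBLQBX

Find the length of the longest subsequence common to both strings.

One common subsequence of length 6: X [2,2] → N [4,3] → B [5,4] → L [6,5] → B [9,7] → X [10,8]. dp[10][8] = 6 confirms this is the maximum.

6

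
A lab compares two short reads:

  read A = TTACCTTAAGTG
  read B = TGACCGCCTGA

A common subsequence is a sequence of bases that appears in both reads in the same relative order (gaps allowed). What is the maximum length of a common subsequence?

Let dp[i][j] be the LCS length of the first i bases of read A and the first j bases of read B. dp[i][j] = dp[i-1][j-1]+1 when the i-th and j-th bases match, else max(dp[i-1][j], dp[i][j-1]).
    ·  T  G  A  C  C  G  C  C  T  G  A
 ·  0  0  0  0  0  0  0  0  0  0  0  0
 T  0  1  1  1  1  1  1  1  1  1  1  1
 T  0  1  1  1  1  1  1  1  1  2  2  2
 A  0  1  1  2  2  2  2  2  2  2  2  3
 C  0  1  1  2  3  3  3  3  3  3  3  3
 C  0  1  1  2  3  4  4  4  4  4  4  4
 T  0  1  1  2  3  4  4  4  4  5  5  5
 T  0  1  1  2  3  4  4  4  4  5  5  5
 A  0  1  1  2  3  4  4  4  4  5  5  6
 A  0  1  1  2  3  4  4  4  4  5  5  6
 G  0  1  2  2  3  4  5  5  5  5  6  6
 T  0  1  2  2  3  4  5  5  5  6  6  6
 G  0  1  2  2  3  4  5  5  5  6  7  7
dp[12][11] = 7. One LCS (by backtracking along matches): TACCGTG.

7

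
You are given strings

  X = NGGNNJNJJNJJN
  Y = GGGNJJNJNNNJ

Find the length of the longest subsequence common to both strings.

One common subsequence of length 8: G at X[2]=Y[2]; then G at X[3]=Y[3]; then N at X[4]=Y[4]; then N at X[5]=Y[7]; then J at X[6]=Y[8]; then N at X[7]=Y[10]; then N at X[10]=Y[11]; then J at X[12]=Y[12]. The LCS DP gives dp[13][12] = 8, so this is optimal.

8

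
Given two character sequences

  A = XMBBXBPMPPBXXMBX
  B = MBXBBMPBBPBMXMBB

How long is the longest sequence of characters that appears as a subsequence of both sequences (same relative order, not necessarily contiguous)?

11

Match M (A #2, B #1), B (A #3, B #2), B (A #4, B #4), B (A #6, B #5), M (A #8, B #6), P (A #9, B #7), P (A #10, B #10), B (A #11, B #11), X (A #13, B #13), M (A #14, B #14), B (A #15, B #16) — 11 characters in the same relative order in both. dp[16][16] = 11 confirms this is the maximum.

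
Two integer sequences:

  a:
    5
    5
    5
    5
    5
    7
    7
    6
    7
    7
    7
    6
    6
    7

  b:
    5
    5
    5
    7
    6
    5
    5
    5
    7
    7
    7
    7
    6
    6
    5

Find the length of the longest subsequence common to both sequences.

11

Taking 5 [1,2], then 5 [2,3], then 5 [3,6], then 5 [4,7], then 5 [5,8], then 7 [7,9], then 7 [9,10], then 7 [10,11], then 7 [11,12], then 6 [12,13], then 6 [13,14] gives a common subsequence of length 11, and the DP table's final entry dp[14][15] is also 11, so no common subsequence is longer.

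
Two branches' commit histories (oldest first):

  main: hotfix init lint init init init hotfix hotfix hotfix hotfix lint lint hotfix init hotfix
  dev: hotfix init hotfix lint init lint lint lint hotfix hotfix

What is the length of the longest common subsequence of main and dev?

8

Match hotfix at main[1]=dev[1], init at main[2]=dev[2], lint at main[3]=dev[4], init at main[4]=dev[5], lint at main[11]=dev[7], lint at main[12]=dev[8], hotfix at main[13]=dev[9], hotfix at main[15]=dev[10] — 8 commits in the same relative order in both. Since dp[15][10] = 8, nothing longer is possible.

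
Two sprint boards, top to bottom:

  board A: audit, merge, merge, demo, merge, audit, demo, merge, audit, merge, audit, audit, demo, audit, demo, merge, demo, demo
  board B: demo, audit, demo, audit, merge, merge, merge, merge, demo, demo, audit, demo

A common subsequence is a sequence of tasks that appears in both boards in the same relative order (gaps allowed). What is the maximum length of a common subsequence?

8

One common subsequence of length 8: audit at board A[1]=board B[4], merge at board A[2]=board B[6], merge at board A[3]=board B[7], merge at board A[5]=board B[8], demo at board A[7]=board B[9], demo at board A[13]=board B[10], audit at board A[14]=board B[11], demo at board A[18]=board B[12], and the DP table's final entry dp[18][12] is also 8, so no common subsequence is longer.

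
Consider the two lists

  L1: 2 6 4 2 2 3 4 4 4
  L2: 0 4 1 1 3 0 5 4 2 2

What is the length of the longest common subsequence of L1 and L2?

Let dp[i][j] be the LCS length of the first i values of L1 and the first j values of L2. dp[i][j] = dp[i-1][j-1]+1 when the i-th and j-th values match, else max(dp[i-1][j], dp[i][j-1]).
    ·  0  4  1  1  3  0  5  4  2  2
 ·  0  0  0  0  0  0  0  0  0  0  0
 2  0  0  0  0  0  0  0  0  0  1  1
 6  0  0  0  0  0  0  0  0  0  1  1
 4  0  0  1  1  1  1  1  1  1  1  1
 2  0  0  1  1  1  1  1  1  1  2  2
 2  0  0  1  1  1  1  1  1  1  2  3
 3  0  0  1  1  1  2  2  2  2  2  3
 4  0  0  1  1  1  2  2  2  3  3  3
 4  0  0  1  1  1  2  2  2  3  3  3
 4  0  0  1  1  1  2  2  2  3  3  3
dp[9][10] = 3. One LCS (by backtracking along matches): 4, 2, 2.

3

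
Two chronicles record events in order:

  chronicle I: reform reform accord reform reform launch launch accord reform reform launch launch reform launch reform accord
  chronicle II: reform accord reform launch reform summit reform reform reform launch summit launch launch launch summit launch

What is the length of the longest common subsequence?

Pick reform (chronicle I #1, chronicle II #5) → reform (chronicle I #2, chronicle II #7) → reform (chronicle I #4, chronicle II #8) → reform (chronicle I #5, chronicle II #9) → launch (chronicle I #6, chronicle II #10) → launch (chronicle I #7, chronicle II #12) → launch (chronicle I #11, chronicle II #13) → launch (chronicle I #12, chronicle II #14) → launch (chronicle I #14, chronicle II #16); all 9 events appear in both, in order, and the DP table's final entry dp[16][16] is also 9, so no common subsequence is longer.

9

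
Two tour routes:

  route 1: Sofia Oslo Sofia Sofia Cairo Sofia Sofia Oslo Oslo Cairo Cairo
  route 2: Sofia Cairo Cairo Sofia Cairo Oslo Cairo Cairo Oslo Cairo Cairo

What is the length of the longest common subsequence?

Pick Sofia [1,1], Sofia [4,4], Cairo [5,5], Oslo [8,6], Oslo [9,9], Cairo [10,10], Cairo [11,11]; all 7 stops appear in both, in order, and the DP table's final entry dp[11][11] is also 7, so no common subsequence is longer.

7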